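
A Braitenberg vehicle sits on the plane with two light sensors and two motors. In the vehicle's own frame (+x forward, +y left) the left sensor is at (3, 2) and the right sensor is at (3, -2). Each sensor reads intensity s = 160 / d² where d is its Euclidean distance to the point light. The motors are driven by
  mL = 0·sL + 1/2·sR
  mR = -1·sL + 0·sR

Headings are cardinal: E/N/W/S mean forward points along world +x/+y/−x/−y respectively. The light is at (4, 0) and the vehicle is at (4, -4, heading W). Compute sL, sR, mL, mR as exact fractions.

left sensor world pos  = (1, -6); dL² = 45
right sensor world pos = (1, -2); dR² = 13
sL = 160/45 = 32/9
sR = 160/13 = 160/13
mL = 0·sL + 1/2·sR = 80/13
mR = -1·sL + 0·sR = -32/9

32/9 160/13 80/13 -32/9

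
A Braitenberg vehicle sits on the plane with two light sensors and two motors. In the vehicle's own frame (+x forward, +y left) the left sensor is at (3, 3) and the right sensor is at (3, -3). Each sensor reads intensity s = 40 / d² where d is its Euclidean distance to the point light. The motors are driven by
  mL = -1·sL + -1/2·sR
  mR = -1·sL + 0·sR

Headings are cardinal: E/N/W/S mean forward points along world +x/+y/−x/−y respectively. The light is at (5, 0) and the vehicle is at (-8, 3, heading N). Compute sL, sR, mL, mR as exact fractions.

left sensor world pos  = (-11, 6); dL² = 292
right sensor world pos = (-5, 6); dR² = 136
sL = 40/292 = 10/73
sR = 40/136 = 5/17
mL = -1·sL + -1/2·sR = -705/2482
mR = -1·sL + 0·sR = -10/73

10/73 5/17 -705/2482 -10/73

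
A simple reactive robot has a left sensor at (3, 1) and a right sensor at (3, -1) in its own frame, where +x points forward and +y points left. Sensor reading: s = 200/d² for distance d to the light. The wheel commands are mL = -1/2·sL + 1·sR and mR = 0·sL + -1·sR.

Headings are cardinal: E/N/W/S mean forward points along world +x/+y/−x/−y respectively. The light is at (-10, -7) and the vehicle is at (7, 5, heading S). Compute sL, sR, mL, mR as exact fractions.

40/81 200/337 9460/27297 -200/337

left sensor world pos  = (8, 2); dL² = 405
right sensor world pos = (6, 2); dR² = 337
sL = 200/405 = 40/81
sR = 200/337 = 200/337
mL = -1/2·sL + 1·sR = 9460/27297
mR = 0·sL + -1·sR = -200/337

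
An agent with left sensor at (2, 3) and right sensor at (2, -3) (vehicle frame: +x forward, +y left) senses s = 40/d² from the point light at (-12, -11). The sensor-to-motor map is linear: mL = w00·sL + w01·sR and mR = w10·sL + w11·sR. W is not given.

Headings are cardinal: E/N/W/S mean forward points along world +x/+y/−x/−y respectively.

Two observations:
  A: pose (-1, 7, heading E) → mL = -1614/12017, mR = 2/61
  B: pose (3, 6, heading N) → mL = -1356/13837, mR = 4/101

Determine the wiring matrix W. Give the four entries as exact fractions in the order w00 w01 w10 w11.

-1/2 -1 1/2 0

obs A: pose=(-1,7,E) → sL=4/61, sR=20/197, mL=-1614/12017, mR=2/61
obs B: pose=(3,6,N) → sL=8/101, sR=8/137, mL=-1356/13837, mR=4/101
sensor matrix S = [[4/61, 20/197], [8/101, 8/137]]; det S = -700416/166279229
solve [mL_A; mL_B] = S·[w00; w01] and [mR_A; mR_B] = S·[w10; w11]:
  w00 = -1/2, w01 = -1, w10 = 1/2, w11 = 0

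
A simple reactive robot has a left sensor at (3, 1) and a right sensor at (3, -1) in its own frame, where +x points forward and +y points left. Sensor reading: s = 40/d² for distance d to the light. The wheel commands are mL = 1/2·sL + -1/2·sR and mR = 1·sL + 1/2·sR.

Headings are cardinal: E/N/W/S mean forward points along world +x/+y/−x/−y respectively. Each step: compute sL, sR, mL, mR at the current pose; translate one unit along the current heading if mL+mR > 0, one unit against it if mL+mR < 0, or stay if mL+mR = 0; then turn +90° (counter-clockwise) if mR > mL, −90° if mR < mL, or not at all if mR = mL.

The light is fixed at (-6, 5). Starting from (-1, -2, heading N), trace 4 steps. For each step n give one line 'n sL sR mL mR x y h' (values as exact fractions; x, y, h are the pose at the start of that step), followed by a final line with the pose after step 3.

n=0: pose=(-1,-2,N); sL=5/4, sR=10/13; mL=25/104, mR=85/52; mL+mR=15/8 → advance +1; mR−mL=145/104 → turn +1·90°
n=1: pose=(-1,-1,W); sL=40/53, sR=40/29; mL=-480/1537, mR=2220/1537; mL+mR=60/53 → advance +1; mR−mL=2700/1537 → turn +1·90°
n=2: pose=(-2,-1,S); sL=20/53, sR=4/9; mL=-16/477, mR=286/477; mL+mR=30/53 → advance +1; mR−mL=302/477 → turn +1·90°
n=3: pose=(-2,-2,E); sL=8/17, sR=40/113; mL=112/1921, mR=1244/1921; mL+mR=12/17 → advance +1; mR−mL=1132/1921 → turn +1·90°

0 5/4 10/13 25/104 85/52 -1 -2 N
1 40/53 40/29 -480/1537 2220/1537 -1 -1 W
2 20/53 4/9 -16/477 286/477 -2 -1 S
3 8/17 40/113 112/1921 1244/1921 -2 -2 E
final -1 -2 N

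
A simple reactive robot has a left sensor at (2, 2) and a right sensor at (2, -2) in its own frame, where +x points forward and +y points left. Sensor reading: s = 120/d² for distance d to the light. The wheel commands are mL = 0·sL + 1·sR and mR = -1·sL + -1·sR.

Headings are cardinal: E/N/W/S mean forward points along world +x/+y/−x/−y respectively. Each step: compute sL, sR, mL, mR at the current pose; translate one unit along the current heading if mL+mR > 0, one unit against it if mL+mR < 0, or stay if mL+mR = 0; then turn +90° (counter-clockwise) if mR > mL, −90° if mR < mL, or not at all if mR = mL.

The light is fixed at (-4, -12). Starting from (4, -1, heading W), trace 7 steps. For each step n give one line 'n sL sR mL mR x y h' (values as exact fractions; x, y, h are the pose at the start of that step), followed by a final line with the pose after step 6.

0 40/39 24/41 24/41 -2576/1599 4 -1 W
1 60/109 12/29 12/29 -3048/3161 5 -1 N
2 24/53 24/37 24/37 -2160/1961 5 -2 E
3 30/41 6/5 6/5 -396/205 4 -2 S
4 40/39 24/41 24/41 -2576/1599 4 -1 W
5 60/109 12/29 12/29 -3048/3161 5 -1 N
6 24/53 24/37 24/37 -2160/1961 5 -2 E
final 4 -2 S

n=0: pose=(4,-1,W); sL=40/39, sR=24/41; mL=24/41, mR=-2576/1599; mL+mR=-40/39 → advance -1; mR−mL=-3512/1599 → turn -1·90°
n=1: pose=(5,-1,N); sL=60/109, sR=12/29; mL=12/29, mR=-3048/3161; mL+mR=-60/109 → advance -1; mR−mL=-4356/3161 → turn -1·90°
n=2: pose=(5,-2,E); sL=24/53, sR=24/37; mL=24/37, mR=-2160/1961; mL+mR=-24/53 → advance -1; mR−mL=-3432/1961 → turn -1·90°
n=3: pose=(4,-2,S); sL=30/41, sR=6/5; mL=6/5, mR=-396/205; mL+mR=-30/41 → advance -1; mR−mL=-642/205 → turn -1·90°
n=4: pose=(4,-1,W); sL=40/39, sR=24/41; mL=24/41, mR=-2576/1599; mL+mR=-40/39 → advance -1; mR−mL=-3512/1599 → turn -1·90°
n=5: pose=(5,-1,N); sL=60/109, sR=12/29; mL=12/29, mR=-3048/3161; mL+mR=-60/109 → advance -1; mR−mL=-4356/3161 → turn -1·90°
n=6: pose=(5,-2,E); sL=24/53, sR=24/37; mL=24/37, mR=-2160/1961; mL+mR=-24/53 → advance -1; mR−mL=-3432/1961 → turn -1·90°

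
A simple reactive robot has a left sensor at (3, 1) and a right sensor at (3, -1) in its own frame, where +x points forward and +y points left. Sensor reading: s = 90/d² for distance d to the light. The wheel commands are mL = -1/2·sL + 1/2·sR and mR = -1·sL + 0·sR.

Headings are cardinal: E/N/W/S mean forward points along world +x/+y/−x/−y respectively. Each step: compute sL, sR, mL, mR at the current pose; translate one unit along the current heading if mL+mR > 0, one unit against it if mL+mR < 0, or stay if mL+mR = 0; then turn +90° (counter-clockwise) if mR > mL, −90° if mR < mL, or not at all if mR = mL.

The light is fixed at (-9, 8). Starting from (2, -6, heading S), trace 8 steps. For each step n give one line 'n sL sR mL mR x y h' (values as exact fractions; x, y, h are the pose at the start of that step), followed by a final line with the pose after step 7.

0 90/433 90/389 1980/168437 -90/433 2 -6 S
1 9/26 45/104 9/208 -9/26 2 -5 W
2 90/221 90/269 -2160/59449 -90/221 3 -5 N
3 45/197 1/5 -14/985 -45/197 3 -6 E
4 90/433 90/389 1980/168437 -90/433 2 -6 S
5 9/26 45/104 9/208 -9/26 2 -5 W
6 90/221 90/269 -2160/59449 -90/221 3 -5 N
7 45/197 1/5 -14/985 -45/197 3 -6 E
final 2 -6 S

n=0: pose=(2,-6,S); sL=90/433, sR=90/389; mL=1980/168437, mR=-90/433; mL+mR=-33030/168437 → advance -1; mR−mL=-36990/168437 → turn -1·90°
n=1: pose=(2,-5,W); sL=9/26, sR=45/104; mL=9/208, mR=-9/26; mL+mR=-63/208 → advance -1; mR−mL=-81/208 → turn -1·90°
n=2: pose=(3,-5,N); sL=90/221, sR=90/269; mL=-2160/59449, mR=-90/221; mL+mR=-26370/59449 → advance -1; mR−mL=-22050/59449 → turn -1·90°
n=3: pose=(3,-6,E); sL=45/197, sR=1/5; mL=-14/985, mR=-45/197; mL+mR=-239/985 → advance -1; mR−mL=-211/985 → turn -1·90°
n=4: pose=(2,-6,S); sL=90/433, sR=90/389; mL=1980/168437, mR=-90/433; mL+mR=-33030/168437 → advance -1; mR−mL=-36990/168437 → turn -1·90°
n=5: pose=(2,-5,W); sL=9/26, sR=45/104; mL=9/208, mR=-9/26; mL+mR=-63/208 → advance -1; mR−mL=-81/208 → turn -1·90°
n=6: pose=(3,-5,N); sL=90/221, sR=90/269; mL=-2160/59449, mR=-90/221; mL+mR=-26370/59449 → advance -1; mR−mL=-22050/59449 → turn -1·90°
n=7: pose=(3,-6,E); sL=45/197, sR=1/5; mL=-14/985, mR=-45/197; mL+mR=-239/985 → advance -1; mR−mL=-211/985 → turn -1·90°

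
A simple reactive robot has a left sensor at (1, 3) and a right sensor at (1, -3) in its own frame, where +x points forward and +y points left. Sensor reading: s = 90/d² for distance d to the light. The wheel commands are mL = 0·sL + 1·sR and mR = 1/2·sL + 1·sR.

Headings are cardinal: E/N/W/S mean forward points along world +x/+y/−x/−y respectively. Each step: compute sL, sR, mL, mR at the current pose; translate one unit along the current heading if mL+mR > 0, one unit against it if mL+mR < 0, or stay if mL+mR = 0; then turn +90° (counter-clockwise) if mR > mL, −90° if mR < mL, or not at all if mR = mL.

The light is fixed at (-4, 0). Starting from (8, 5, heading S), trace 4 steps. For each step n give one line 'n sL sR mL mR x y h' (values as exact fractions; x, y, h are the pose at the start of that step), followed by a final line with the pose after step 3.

0 90/241 90/97 90/97 26055/23377 8 5 S
1 45/109 9/17 9/17 2727/3706 8 4 E
2 18/25 90/281 90/281 4779/7025 9 4 N
3 45/74 45/104 45/104 2835/3848 9 5 W
final 8 5 S

n=0: pose=(8,5,S); sL=90/241, sR=90/97; mL=90/97, mR=26055/23377; mL+mR=47745/23377 → advance +1; mR−mL=45/241 → turn +1·90°
n=1: pose=(8,4,E); sL=45/109, sR=9/17; mL=9/17, mR=2727/3706; mL+mR=4689/3706 → advance +1; mR−mL=45/218 → turn +1·90°
n=2: pose=(9,4,N); sL=18/25, sR=90/281; mL=90/281, mR=4779/7025; mL+mR=7029/7025 → advance +1; mR−mL=9/25 → turn +1·90°
n=3: pose=(9,5,W); sL=45/74, sR=45/104; mL=45/104, mR=2835/3848; mL+mR=1125/962 → advance +1; mR−mL=45/148 → turn +1·90°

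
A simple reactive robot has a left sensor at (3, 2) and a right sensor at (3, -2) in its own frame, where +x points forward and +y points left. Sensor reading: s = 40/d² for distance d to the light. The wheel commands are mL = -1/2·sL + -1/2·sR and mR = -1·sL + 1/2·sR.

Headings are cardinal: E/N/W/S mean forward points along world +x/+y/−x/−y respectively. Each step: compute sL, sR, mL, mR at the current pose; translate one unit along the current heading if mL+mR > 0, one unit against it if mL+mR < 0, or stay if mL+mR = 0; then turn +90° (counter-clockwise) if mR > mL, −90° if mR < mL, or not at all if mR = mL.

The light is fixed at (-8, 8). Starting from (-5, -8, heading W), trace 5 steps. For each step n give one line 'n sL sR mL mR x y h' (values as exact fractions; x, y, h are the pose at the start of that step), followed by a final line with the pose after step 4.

0 10/81 10/49 -650/3969 -85/3969 -5 -8 W
1 40/397 8/73 -3048/28981 -1332/28981 -4 -8 S
2 20/109 20/169 -2780/18421 -2290/18421 -4 -7 E
3 8/29 40/169 -1256/4901 -772/4901 -5 -7 N
4 10/81 10/49 -650/3969 -85/3969 -5 -8 W
final -4 -8 S

n=0: pose=(-5,-8,W); sL=10/81, sR=10/49; mL=-650/3969, mR=-85/3969; mL+mR=-5/27 → advance -1; mR−mL=565/3969 → turn +1·90°
n=1: pose=(-4,-8,S); sL=40/397, sR=8/73; mL=-3048/28981, mR=-1332/28981; mL+mR=-60/397 → advance -1; mR−mL=1716/28981 → turn +1·90°
n=2: pose=(-4,-7,E); sL=20/109, sR=20/169; mL=-2780/18421, mR=-2290/18421; mL+mR=-30/109 → advance -1; mR−mL=490/18421 → turn +1·90°
n=3: pose=(-5,-7,N); sL=8/29, sR=40/169; mL=-1256/4901, mR=-772/4901; mL+mR=-12/29 → advance -1; mR−mL=484/4901 → turn +1·90°
n=4: pose=(-5,-8,W); sL=10/81, sR=10/49; mL=-650/3969, mR=-85/3969; mL+mR=-5/27 → advance -1; mR−mL=565/3969 → turn +1·90°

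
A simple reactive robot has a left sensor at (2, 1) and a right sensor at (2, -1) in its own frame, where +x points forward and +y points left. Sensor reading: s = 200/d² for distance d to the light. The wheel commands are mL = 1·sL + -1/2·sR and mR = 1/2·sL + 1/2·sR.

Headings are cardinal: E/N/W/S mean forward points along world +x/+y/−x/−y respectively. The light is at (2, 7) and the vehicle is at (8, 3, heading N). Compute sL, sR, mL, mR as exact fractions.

200/29 200/53 7700/1537 8200/1537

left sensor world pos  = (7, 5); dL² = 29
right sensor world pos = (9, 5); dR² = 53
sL = 200/29 = 200/29
sR = 200/53 = 200/53
mL = 1·sL + -1/2·sR = 7700/1537
mR = 1/2·sL + 1/2·sR = 8200/1537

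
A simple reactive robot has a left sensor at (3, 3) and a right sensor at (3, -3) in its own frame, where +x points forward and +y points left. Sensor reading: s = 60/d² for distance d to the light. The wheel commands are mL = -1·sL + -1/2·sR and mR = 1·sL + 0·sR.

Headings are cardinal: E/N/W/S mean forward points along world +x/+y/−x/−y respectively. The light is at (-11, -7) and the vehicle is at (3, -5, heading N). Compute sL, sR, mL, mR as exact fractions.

30/73 30/157 -5805/11461 30/73

left sensor world pos  = (0, -2); dL² = 146
right sensor world pos = (6, -2); dR² = 314
sL = 60/146 = 30/73
sR = 60/314 = 30/157
mL = -1·sL + -1/2·sR = -5805/11461
mR = 1·sL + 0·sR = 30/73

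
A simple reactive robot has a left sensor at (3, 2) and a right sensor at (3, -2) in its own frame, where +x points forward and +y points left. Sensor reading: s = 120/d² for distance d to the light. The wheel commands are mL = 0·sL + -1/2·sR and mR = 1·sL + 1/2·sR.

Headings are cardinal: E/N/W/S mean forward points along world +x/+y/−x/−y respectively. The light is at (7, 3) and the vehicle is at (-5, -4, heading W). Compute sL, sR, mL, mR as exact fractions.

20/51 12/25 -6/25 806/1275

left sensor world pos  = (-8, -6); dL² = 306
right sensor world pos = (-8, -2); dR² = 250
sL = 120/306 = 20/51
sR = 120/250 = 12/25
mL = 0·sL + -1/2·sR = -6/25
mR = 1·sL + 1/2·sR = 806/1275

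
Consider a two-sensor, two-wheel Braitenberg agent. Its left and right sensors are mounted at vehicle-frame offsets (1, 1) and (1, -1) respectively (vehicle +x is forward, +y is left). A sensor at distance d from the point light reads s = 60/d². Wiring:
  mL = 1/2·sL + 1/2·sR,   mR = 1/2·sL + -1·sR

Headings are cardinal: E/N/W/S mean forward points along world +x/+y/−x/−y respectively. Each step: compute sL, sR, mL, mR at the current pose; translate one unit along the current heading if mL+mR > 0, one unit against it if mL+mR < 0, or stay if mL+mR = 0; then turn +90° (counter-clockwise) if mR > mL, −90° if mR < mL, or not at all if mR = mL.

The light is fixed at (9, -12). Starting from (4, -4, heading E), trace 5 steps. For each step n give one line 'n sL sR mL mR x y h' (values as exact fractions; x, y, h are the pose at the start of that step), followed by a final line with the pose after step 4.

0 60/97 12/13 972/1261 -774/1261 4 -4 E
1 30/29 30/37 990/1073 -315/1073 5 -4 S
2 60/61 60/89 4500/5429 -990/5429 5 -5 W
3 3/5 3/4 27/40 -9/20 4 -5 N
4 60/97 12/13 972/1261 -774/1261 4 -4 E
final 5 -4 S

n=0: pose=(4,-4,E); sL=60/97, sR=12/13; mL=972/1261, mR=-774/1261; mL+mR=198/1261 → advance +1; mR−mL=-18/13 → turn -1·90°
n=1: pose=(5,-4,S); sL=30/29, sR=30/37; mL=990/1073, mR=-315/1073; mL+mR=675/1073 → advance +1; mR−mL=-45/37 → turn -1·90°
n=2: pose=(5,-5,W); sL=60/61, sR=60/89; mL=4500/5429, mR=-990/5429; mL+mR=3510/5429 → advance +1; mR−mL=-90/89 → turn -1·90°
n=3: pose=(4,-5,N); sL=3/5, sR=3/4; mL=27/40, mR=-9/20; mL+mR=9/40 → advance +1; mR−mL=-9/8 → turn -1·90°
n=4: pose=(4,-4,E); sL=60/97, sR=12/13; mL=972/1261, mR=-774/1261; mL+mR=198/1261 → advance +1; mR−mL=-18/13 → turn -1·90°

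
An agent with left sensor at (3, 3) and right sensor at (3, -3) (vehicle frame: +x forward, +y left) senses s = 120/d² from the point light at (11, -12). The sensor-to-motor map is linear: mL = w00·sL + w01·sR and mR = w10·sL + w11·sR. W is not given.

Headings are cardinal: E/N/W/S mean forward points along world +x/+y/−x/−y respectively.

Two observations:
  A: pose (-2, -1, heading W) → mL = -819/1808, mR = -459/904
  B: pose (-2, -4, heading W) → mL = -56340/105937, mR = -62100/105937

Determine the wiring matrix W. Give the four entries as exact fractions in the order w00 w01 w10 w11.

-1/2 -1 -1 -1/2

obs A: pose=(-2,-1,W) → sL=3/8, sR=30/113, mL=-819/1808, mR=-459/904
obs B: pose=(-2,-4,W) → sL=120/281, sR=120/377, mL=-56340/105937, mR=-62100/105937
sensor matrix S = [[3/8, 30/113], [120/281, 120/377]]; det S = 71685/11970881
solve [mL_A; mL_B] = S·[w00; w01] and [mR_A; mR_B] = S·[w10; w11]:
  w00 = -1/2, w01 = -1, w10 = -1, w11 = -1/2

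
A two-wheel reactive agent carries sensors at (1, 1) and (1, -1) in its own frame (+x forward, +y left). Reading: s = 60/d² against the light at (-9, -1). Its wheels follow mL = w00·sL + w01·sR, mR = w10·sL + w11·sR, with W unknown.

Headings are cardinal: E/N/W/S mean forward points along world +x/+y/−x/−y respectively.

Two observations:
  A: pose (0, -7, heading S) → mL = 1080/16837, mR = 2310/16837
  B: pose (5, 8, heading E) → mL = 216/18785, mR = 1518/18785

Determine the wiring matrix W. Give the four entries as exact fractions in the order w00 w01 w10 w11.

-1/2 1/2 1 -1/2

obs A: pose=(0,-7,S) → sL=60/149, sR=60/113, mL=1080/16837, mR=2310/16837
obs B: pose=(5,8,E) → sL=12/65, sR=60/289, mL=216/18785, mR=1518/18785
sensor matrix S = [[60/149, 60/113], [12/65, 60/289]]; det S = -912384/63256609
solve [mL_A; mL_B] = S·[w00; w01] and [mR_A; mR_B] = S·[w10; w11]:
  w00 = -1/2, w01 = 1/2, w10 = 1, w11 = -1/2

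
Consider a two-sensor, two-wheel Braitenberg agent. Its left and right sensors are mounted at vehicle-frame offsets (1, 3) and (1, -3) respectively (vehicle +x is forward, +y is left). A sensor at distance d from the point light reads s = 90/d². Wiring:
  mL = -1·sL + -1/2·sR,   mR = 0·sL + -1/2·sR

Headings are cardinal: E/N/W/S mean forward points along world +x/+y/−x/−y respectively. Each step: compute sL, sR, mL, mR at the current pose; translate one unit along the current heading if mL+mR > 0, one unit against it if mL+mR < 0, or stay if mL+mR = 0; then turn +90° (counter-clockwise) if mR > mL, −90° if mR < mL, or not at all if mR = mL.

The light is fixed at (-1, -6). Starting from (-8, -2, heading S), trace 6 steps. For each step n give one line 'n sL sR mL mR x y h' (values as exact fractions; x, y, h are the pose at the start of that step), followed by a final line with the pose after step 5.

n=0: pose=(-8,-2,S); sL=18/5, sR=90/109; mL=-2187/545, mR=-45/109; mL+mR=-2412/545 → advance -1; mR−mL=18/5 → turn +1·90°
n=1: pose=(-8,-1,E); sL=9/10, sR=9/4; mL=-81/40, mR=-9/8; mL+mR=-63/20 → advance -1; mR−mL=9/10 → turn +1·90°
n=2: pose=(-9,-1,N); sL=90/157, sR=90/61; mL=-12555/9577, mR=-45/61; mL+mR=-19620/9577 → advance -1; mR−mL=90/157 → turn +1·90°
n=3: pose=(-9,-2,W); sL=45/41, sR=9/13; mL=-1539/1066, mR=-9/26; mL+mR=-954/533 → advance -1; mR−mL=45/41 → turn +1·90°
n=4: pose=(-8,-2,S); sL=18/5, sR=90/109; mL=-2187/545, mR=-45/109; mL+mR=-2412/545 → advance -1; mR−mL=18/5 → turn +1·90°
n=5: pose=(-8,-1,E); sL=9/10, sR=9/4; mL=-81/40, mR=-9/8; mL+mR=-63/20 → advance -1; mR−mL=9/10 → turn +1·90°

0 18/5 90/109 -2187/545 -45/109 -8 -2 S
1 9/10 9/4 -81/40 -9/8 -8 -1 E
2 90/157 90/61 -12555/9577 -45/61 -9 -1 N
3 45/41 9/13 -1539/1066 -9/26 -9 -2 W
4 18/5 90/109 -2187/545 -45/109 -8 -2 S
5 9/10 9/4 -81/40 -9/8 -8 -1 E
final -9 -1 N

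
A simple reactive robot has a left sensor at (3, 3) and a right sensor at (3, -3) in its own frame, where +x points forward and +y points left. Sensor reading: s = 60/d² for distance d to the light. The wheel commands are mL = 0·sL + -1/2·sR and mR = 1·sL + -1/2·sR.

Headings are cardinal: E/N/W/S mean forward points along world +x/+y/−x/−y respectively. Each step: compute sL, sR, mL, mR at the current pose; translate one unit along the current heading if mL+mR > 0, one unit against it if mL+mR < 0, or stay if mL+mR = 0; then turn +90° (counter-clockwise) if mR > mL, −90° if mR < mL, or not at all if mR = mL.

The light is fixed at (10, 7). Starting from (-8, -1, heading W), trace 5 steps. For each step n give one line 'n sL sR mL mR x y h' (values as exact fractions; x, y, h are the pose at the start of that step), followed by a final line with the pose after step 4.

n=0: pose=(-8,-1,W); sL=30/281, sR=30/233; mL=-15/233, mR=2775/65473; mL+mR=-1440/65473 → advance -1; mR−mL=30/281 → turn +1·90°
n=1: pose=(-7,-1,S); sL=60/317, sR=60/521; mL=-30/521, mR=21750/165157; mL+mR=12240/165157 → advance +1; mR−mL=60/317 → turn +1·90°
n=2: pose=(-7,-2,E); sL=15/58, sR=3/17; mL=-3/34, mR=84/493; mL+mR=81/986 → advance +1; mR−mL=15/58 → turn +1·90°
n=3: pose=(-6,-2,N); sL=60/397, sR=12/41; mL=-6/41, mR=78/16277; mL+mR=-2304/16277 → advance -1; mR−mL=60/397 → turn +1·90°
n=4: pose=(-6,-3,W); sL=6/53, sR=6/41; mL=-3/41, mR=87/2173; mL+mR=-72/2173 → advance -1; mR−mL=6/53 → turn +1·90°

0 30/281 30/233 -15/233 2775/65473 -8 -1 W
1 60/317 60/521 -30/521 21750/165157 -7 -1 S
2 15/58 3/17 -3/34 84/493 -7 -2 E
3 60/397 12/41 -6/41 78/16277 -6 -2 N
4 6/53 6/41 -3/41 87/2173 -6 -3 W
final -5 -3 S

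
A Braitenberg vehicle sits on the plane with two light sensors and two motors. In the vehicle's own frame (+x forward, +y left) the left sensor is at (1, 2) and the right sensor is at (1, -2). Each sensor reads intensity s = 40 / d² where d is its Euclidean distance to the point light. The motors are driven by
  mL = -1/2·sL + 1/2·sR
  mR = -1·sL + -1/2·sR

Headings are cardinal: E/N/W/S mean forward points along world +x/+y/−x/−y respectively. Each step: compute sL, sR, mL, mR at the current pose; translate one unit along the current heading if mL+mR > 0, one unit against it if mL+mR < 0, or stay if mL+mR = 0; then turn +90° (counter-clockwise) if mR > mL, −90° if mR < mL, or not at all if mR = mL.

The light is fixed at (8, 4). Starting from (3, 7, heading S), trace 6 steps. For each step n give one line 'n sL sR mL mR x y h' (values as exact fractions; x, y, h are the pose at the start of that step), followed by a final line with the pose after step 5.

0 40/13 40/53 -800/689 -2380/689 3 7 S
1 1 5/9 -2/9 -23/18 3 8 W
2 40/61 40/29 640/1769 -2380/1769 4 8 N
3 20/17 4 24/17 -54/17 4 7 E
4 40/13 40/53 -800/689 -2380/689 3 7 S
5 1 5/9 -2/9 -23/18 3 8 W
final 4 8 N

n=0: pose=(3,7,S); sL=40/13, sR=40/53; mL=-800/689, mR=-2380/689; mL+mR=-60/13 → advance -1; mR−mL=-1580/689 → turn -1·90°
n=1: pose=(3,8,W); sL=1, sR=5/9; mL=-2/9, mR=-23/18; mL+mR=-3/2 → advance -1; mR−mL=-19/18 → turn -1·90°
n=2: pose=(4,8,N); sL=40/61, sR=40/29; mL=640/1769, mR=-2380/1769; mL+mR=-60/61 → advance -1; mR−mL=-3020/1769 → turn -1·90°
n=3: pose=(4,7,E); sL=20/17, sR=4; mL=24/17, mR=-54/17; mL+mR=-30/17 → advance -1; mR−mL=-78/17 → turn -1·90°
n=4: pose=(3,7,S); sL=40/13, sR=40/53; mL=-800/689, mR=-2380/689; mL+mR=-60/13 → advance -1; mR−mL=-1580/689 → turn -1·90°
n=5: pose=(3,8,W); sL=1, sR=5/9; mL=-2/9, mR=-23/18; mL+mR=-3/2 → advance -1; mR−mL=-19/18 → turn -1·90°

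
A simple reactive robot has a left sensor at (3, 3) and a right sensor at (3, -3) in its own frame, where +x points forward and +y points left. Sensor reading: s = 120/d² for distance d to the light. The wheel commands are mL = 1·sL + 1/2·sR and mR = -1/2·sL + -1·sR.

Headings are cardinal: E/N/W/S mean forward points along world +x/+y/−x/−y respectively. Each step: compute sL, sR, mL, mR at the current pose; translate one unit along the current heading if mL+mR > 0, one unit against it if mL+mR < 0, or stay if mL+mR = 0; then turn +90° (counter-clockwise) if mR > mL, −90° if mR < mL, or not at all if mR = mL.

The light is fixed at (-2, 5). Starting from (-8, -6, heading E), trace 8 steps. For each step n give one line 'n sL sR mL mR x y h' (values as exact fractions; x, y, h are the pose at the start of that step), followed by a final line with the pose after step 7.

0 120/73 24/41 5796/2993 -4212/2993 -8 -6 E
1 3/5 6/13 54/65 -99/130 -7 -6 S
2 120/289 24/29 6948/8381 -8676/8381 -7 -7 W
3 12/13 60/41 882/533 -1026/533 -6 -7 N
4 120/101 120/257 36900/25957 -27540/25957 -6 -8 E
5 15/32 30/73 1575/2336 -3015/4672 -5 -8 S
6 24/65 120/157 7668/10205 -9684/10205 -5 -9 W
7 60/73 60/61 5850/4453 -6210/4453 -4 -9 N
final -4 -10 E

n=0: pose=(-8,-6,E); sL=120/73, sR=24/41; mL=5796/2993, mR=-4212/2993; mL+mR=1584/2993 → advance +1; mR−mL=-10008/2993 → turn -1·90°
n=1: pose=(-7,-6,S); sL=3/5, sR=6/13; mL=54/65, mR=-99/130; mL+mR=9/130 → advance +1; mR−mL=-207/130 → turn -1·90°
n=2: pose=(-7,-7,W); sL=120/289, sR=24/29; mL=6948/8381, mR=-8676/8381; mL+mR=-1728/8381 → advance -1; mR−mL=-15624/8381 → turn -1·90°
n=3: pose=(-6,-7,N); sL=12/13, sR=60/41; mL=882/533, mR=-1026/533; mL+mR=-144/533 → advance -1; mR−mL=-1908/533 → turn -1·90°
n=4: pose=(-6,-8,E); sL=120/101, sR=120/257; mL=36900/25957, mR=-27540/25957; mL+mR=9360/25957 → advance +1; mR−mL=-64440/25957 → turn -1·90°
n=5: pose=(-5,-8,S); sL=15/32, sR=30/73; mL=1575/2336, mR=-3015/4672; mL+mR=135/4672 → advance +1; mR−mL=-6165/4672 → turn -1·90°
n=6: pose=(-5,-9,W); sL=24/65, sR=120/157; mL=7668/10205, mR=-9684/10205; mL+mR=-2016/10205 → advance -1; mR−mL=-17352/10205 → turn -1·90°
n=7: pose=(-4,-9,N); sL=60/73, sR=60/61; mL=5850/4453, mR=-6210/4453; mL+mR=-360/4453 → advance -1; mR−mL=-12060/4453 → turn -1·90°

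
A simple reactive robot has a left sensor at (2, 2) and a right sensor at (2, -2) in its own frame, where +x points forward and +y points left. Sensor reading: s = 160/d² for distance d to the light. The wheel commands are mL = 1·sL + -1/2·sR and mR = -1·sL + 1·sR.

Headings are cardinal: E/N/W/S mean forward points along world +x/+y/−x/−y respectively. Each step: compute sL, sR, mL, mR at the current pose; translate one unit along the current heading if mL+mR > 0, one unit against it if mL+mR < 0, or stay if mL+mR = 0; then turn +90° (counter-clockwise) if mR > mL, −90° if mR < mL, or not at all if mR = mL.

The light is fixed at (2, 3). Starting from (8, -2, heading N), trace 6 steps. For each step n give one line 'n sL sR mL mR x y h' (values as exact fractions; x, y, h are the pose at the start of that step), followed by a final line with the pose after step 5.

n=0: pose=(8,-2,N); sL=32/5, sR=160/73; mL=1936/365, mR=-1536/365; mL+mR=80/73 → advance +1; mR−mL=-3472/365 → turn -1·90°
n=1: pose=(8,-1,E); sL=40/17, sR=8/5; mL=132/85, mR=-64/85; mL+mR=4/5 → advance +1; mR−mL=-196/85 → turn -1·90°
n=2: pose=(9,-1,S); sL=160/117, sR=160/61; mL=400/7137, mR=8960/7137; mL+mR=80/61 → advance +1; mR−mL=8560/7137 → turn +1·90°
n=3: pose=(9,-2,E); sL=16/9, sR=16/13; mL=136/117, mR=-64/117; mL+mR=8/13 → advance +1; mR−mL=-200/117 → turn -1·90°
n=4: pose=(10,-2,S); sL=160/149, sR=32/17; mL=336/2533, mR=2048/2533; mL+mR=16/17 → advance +1; mR−mL=1712/2533 → turn +1·90°
n=5: pose=(10,-3,E); sL=40/29, sR=40/41; mL=1060/1189, mR=-480/1189; mL+mR=20/41 → advance +1; mR−mL=-1540/1189 → turn -1·90°

0 32/5 160/73 1936/365 -1536/365 8 -2 N
1 40/17 8/5 132/85 -64/85 8 -1 E
2 160/117 160/61 400/7137 8960/7137 9 -1 S
3 16/9 16/13 136/117 -64/117 9 -2 E
4 160/149 32/17 336/2533 2048/2533 10 -2 S
5 40/29 40/41 1060/1189 -480/1189 10 -3 E
final 11 -3 S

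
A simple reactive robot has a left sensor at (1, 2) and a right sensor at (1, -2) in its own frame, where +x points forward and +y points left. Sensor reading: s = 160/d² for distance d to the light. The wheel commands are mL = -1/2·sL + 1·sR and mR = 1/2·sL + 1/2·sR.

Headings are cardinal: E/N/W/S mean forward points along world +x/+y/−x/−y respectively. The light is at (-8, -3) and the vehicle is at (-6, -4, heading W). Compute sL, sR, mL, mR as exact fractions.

left sensor world pos  = (-7, -6); dL² = 10
right sensor world pos = (-7, -2); dR² = 2
sL = 160/10 = 16
sR = 160/2 = 80
mL = -1/2·sL + 1·sR = 72
mR = 1/2·sL + 1/2·sR = 48

16 80 72 48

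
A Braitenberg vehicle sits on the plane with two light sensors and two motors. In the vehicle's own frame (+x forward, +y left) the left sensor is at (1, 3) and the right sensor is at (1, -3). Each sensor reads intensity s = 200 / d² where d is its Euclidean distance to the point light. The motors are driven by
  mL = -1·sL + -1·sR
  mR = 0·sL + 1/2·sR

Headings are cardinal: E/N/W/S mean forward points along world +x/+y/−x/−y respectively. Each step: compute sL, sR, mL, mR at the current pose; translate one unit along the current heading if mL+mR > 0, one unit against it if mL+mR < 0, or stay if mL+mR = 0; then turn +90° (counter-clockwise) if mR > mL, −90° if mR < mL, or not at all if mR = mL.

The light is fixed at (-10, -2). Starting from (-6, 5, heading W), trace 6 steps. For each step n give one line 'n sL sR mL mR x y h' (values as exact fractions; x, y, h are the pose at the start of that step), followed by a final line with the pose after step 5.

n=0: pose=(-6,5,W); sL=8, sR=200/109; mL=-1072/109, mR=100/109; mL+mR=-972/109 → advance -1; mR−mL=1172/109 → turn +1·90°
n=1: pose=(-5,5,S); sL=2, sR=5; mL=-7, mR=5/2; mL+mR=-9/2 → advance -1; mR−mL=19/2 → turn +1·90°
n=2: pose=(-5,6,E); sL=200/157, sR=200/61; mL=-43600/9577, mR=100/61; mL+mR=-27900/9577 → advance -1; mR−mL=59300/9577 → turn +1·90°
n=3: pose=(-6,6,N); sL=100/41, sR=20/13; mL=-2120/533, mR=10/13; mL+mR=-1710/533 → advance -1; mR−mL=2530/533 → turn +1·90°
n=4: pose=(-6,5,W); sL=8, sR=200/109; mL=-1072/109, mR=100/109; mL+mR=-972/109 → advance -1; mR−mL=1172/109 → turn +1·90°
n=5: pose=(-5,5,S); sL=2, sR=5; mL=-7, mR=5/2; mL+mR=-9/2 → advance -1; mR−mL=19/2 → turn +1·90°

0 8 200/109 -1072/109 100/109 -6 5 W
1 2 5 -7 5/2 -5 5 S
2 200/157 200/61 -43600/9577 100/61 -5 6 E
3 100/41 20/13 -2120/533 10/13 -6 6 N
4 8 200/109 -1072/109 100/109 -6 5 W
5 2 5 -7 5/2 -5 5 S
final -5 6 E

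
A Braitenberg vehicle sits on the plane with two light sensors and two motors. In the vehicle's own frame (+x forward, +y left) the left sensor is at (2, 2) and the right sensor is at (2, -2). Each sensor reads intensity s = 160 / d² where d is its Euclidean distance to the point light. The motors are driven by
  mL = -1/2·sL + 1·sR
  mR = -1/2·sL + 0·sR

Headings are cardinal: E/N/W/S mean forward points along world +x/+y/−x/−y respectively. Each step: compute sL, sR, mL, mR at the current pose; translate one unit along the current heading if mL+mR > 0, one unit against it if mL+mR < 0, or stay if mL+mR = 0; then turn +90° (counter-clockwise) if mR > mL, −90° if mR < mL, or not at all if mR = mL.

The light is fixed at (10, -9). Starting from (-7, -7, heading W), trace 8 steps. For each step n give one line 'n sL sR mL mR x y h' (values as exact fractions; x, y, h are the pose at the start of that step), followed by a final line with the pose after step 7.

n=0: pose=(-7,-7,W); sL=160/361, sR=160/377; mL=27600/136097, mR=-80/361; mL+mR=-2560/136097 → advance -1; mR−mL=-160/377 → turn -1·90°
n=1: pose=(-6,-7,N); sL=8/17, sR=40/53; mL=468/901, mR=-4/17; mL+mR=256/901 → advance +1; mR−mL=-40/53 → turn -1·90°
n=2: pose=(-6,-6,E); sL=160/221, sR=160/197; mL=19600/43537, mR=-80/221; mL+mR=3840/43537 → advance +1; mR−mL=-160/197 → turn -1·90°
n=3: pose=(-5,-6,S); sL=16/17, sR=16/29; mL=40/493, mR=-8/17; mL+mR=-192/493 → advance -1; mR−mL=-16/29 → turn -1·90°
n=4: pose=(-5,-5,W); sL=160/293, sR=32/65; mL=4176/19045, mR=-80/293; mL+mR=-1024/19045 → advance -1; mR−mL=-32/65 → turn -1·90°
n=5: pose=(-4,-5,N); sL=40/73, sR=8/9; mL=404/657, mR=-20/73; mL+mR=224/657 → advance +1; mR−mL=-8/9 → turn -1·90°
n=6: pose=(-4,-4,E); sL=160/193, sR=160/153; mL=18640/29529, mR=-80/193; mL+mR=6400/29529 → advance +1; mR−mL=-160/153 → turn -1·90°
n=7: pose=(-3,-4,S); sL=16/13, sR=80/117; mL=8/117, mR=-8/13; mL+mR=-64/117 → advance -1; mR−mL=-80/117 → turn -1·90°

0 160/361 160/377 27600/136097 -80/361 -7 -7 W
1 8/17 40/53 468/901 -4/17 -6 -7 N
2 160/221 160/197 19600/43537 -80/221 -6 -6 E
3 16/17 16/29 40/493 -8/17 -5 -6 S
4 160/293 32/65 4176/19045 -80/293 -5 -5 W
5 40/73 8/9 404/657 -20/73 -4 -5 N
6 160/193 160/153 18640/29529 -80/193 -4 -4 E
7 16/13 80/117 8/117 -8/13 -3 -4 S
final -3 -3 W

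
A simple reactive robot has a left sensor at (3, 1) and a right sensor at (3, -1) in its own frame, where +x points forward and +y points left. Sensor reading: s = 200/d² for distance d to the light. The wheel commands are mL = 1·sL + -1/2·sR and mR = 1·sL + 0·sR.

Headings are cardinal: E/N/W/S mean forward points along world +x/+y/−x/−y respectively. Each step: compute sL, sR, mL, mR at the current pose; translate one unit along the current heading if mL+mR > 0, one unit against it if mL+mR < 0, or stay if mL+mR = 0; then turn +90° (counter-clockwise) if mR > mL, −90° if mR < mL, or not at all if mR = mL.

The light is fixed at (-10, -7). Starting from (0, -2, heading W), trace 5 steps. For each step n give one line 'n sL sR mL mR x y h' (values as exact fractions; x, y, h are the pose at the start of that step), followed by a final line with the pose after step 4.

0 40/13 40/17 420/221 40/13 0 -2 W
1 25/13 50/17 100/221 25/13 -1 -2 S
2 200/169 200/153 13700/25857 200/169 -1 -3 E
3 20/13 20/17 210/221 20/13 0 -3 N
4 40/13 40/17 420/221 40/13 0 -2 W
final -1 -2 S

n=0: pose=(0,-2,W); sL=40/13, sR=40/17; mL=420/221, mR=40/13; mL+mR=1100/221 → advance +1; mR−mL=20/17 → turn +1·90°
n=1: pose=(-1,-2,S); sL=25/13, sR=50/17; mL=100/221, mR=25/13; mL+mR=525/221 → advance +1; mR−mL=25/17 → turn +1·90°
n=2: pose=(-1,-3,E); sL=200/169, sR=200/153; mL=13700/25857, mR=200/169; mL+mR=44300/25857 → advance +1; mR−mL=100/153 → turn +1·90°
n=3: pose=(0,-3,N); sL=20/13, sR=20/17; mL=210/221, mR=20/13; mL+mR=550/221 → advance +1; mR−mL=10/17 → turn +1·90°
n=4: pose=(0,-2,W); sL=40/13, sR=40/17; mL=420/221, mR=40/13; mL+mR=1100/221 → advance +1; mR−mL=20/17 → turn +1·90°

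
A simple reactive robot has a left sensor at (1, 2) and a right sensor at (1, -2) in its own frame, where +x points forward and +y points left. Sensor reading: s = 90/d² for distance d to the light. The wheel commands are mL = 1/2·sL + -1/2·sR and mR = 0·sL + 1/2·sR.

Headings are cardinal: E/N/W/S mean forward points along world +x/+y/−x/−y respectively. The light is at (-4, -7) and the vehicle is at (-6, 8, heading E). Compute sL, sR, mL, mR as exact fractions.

9/29 9/17 -54/493 9/34

left sensor world pos  = (-5, 10); dL² = 290
right sensor world pos = (-5, 6); dR² = 170
sL = 90/290 = 9/29
sR = 90/170 = 9/17
mL = 1/2·sL + -1/2·sR = -54/493
mR = 0·sL + 1/2·sR = 9/34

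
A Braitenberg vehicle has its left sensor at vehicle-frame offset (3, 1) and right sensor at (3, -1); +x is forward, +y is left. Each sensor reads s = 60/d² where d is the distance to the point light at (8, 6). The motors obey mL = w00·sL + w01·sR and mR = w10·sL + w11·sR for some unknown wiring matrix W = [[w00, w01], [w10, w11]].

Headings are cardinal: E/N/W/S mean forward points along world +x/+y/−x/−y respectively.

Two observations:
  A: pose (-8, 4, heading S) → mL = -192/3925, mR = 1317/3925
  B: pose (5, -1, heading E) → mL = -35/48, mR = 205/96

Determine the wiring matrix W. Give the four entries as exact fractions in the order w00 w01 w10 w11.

-1 1 1 1/2

obs A: pose=(-8,4,S) → sL=6/25, sR=30/157, mL=-192/3925, mR=1317/3925
obs B: pose=(5,-1,E) → sL=5/3, sR=15/16, mL=-35/48, mR=205/96
sensor matrix S = [[6/25, 30/157], [5/3, 15/16]]; det S = -587/6280
solve [mL_A; mL_B] = S·[w00; w01] and [mR_A; mR_B] = S·[w10; w11]:
  w00 = -1, w01 = 1, w10 = 1, w11 = 1/2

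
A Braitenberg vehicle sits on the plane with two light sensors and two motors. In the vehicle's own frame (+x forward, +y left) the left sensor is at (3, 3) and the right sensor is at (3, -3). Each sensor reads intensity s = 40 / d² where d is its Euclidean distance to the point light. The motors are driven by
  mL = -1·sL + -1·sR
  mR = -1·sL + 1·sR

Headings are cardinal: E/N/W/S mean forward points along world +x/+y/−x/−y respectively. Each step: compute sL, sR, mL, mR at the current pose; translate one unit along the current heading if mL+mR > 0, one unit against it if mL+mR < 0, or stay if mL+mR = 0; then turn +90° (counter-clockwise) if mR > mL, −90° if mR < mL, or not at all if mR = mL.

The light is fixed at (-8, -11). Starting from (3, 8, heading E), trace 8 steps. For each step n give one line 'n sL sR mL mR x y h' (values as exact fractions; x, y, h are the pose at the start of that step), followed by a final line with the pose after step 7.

0 1/17 10/113 -283/1921 57/1921 3 8 E
1 40/533 40/653 -47440/348049 -4800/348049 2 8 N
2 20/137 4/49 -1528/6713 -432/6713 2 7 W
3 40/421 40/289 -28400/121669 5280/121669 3 7 S
4 1/17 10/113 -283/1921 57/1921 3 8 E
5 40/533 40/653 -47440/348049 -4800/348049 2 8 N
6 20/137 4/49 -1528/6713 -432/6713 2 7 W
7 40/421 40/289 -28400/121669 5280/121669 3 7 S
final 3 8 E

n=0: pose=(3,8,E); sL=1/17, sR=10/113; mL=-283/1921, mR=57/1921; mL+mR=-2/17 → advance -1; mR−mL=20/113 → turn +1·90°
n=1: pose=(2,8,N); sL=40/533, sR=40/653; mL=-47440/348049, mR=-4800/348049; mL+mR=-80/533 → advance -1; mR−mL=80/653 → turn +1·90°
n=2: pose=(2,7,W); sL=20/137, sR=4/49; mL=-1528/6713, mR=-432/6713; mL+mR=-40/137 → advance -1; mR−mL=8/49 → turn +1·90°
n=3: pose=(3,7,S); sL=40/421, sR=40/289; mL=-28400/121669, mR=5280/121669; mL+mR=-80/421 → advance -1; mR−mL=80/289 → turn +1·90°
n=4: pose=(3,8,E); sL=1/17, sR=10/113; mL=-283/1921, mR=57/1921; mL+mR=-2/17 → advance -1; mR−mL=20/113 → turn +1·90°
n=5: pose=(2,8,N); sL=40/533, sR=40/653; mL=-47440/348049, mR=-4800/348049; mL+mR=-80/533 → advance -1; mR−mL=80/653 → turn +1·90°
n=6: pose=(2,7,W); sL=20/137, sR=4/49; mL=-1528/6713, mR=-432/6713; mL+mR=-40/137 → advance -1; mR−mL=8/49 → turn +1·90°
n=7: pose=(3,7,S); sL=40/421, sR=40/289; mL=-28400/121669, mR=5280/121669; mL+mR=-80/421 → advance -1; mR−mL=80/289 → turn +1·90°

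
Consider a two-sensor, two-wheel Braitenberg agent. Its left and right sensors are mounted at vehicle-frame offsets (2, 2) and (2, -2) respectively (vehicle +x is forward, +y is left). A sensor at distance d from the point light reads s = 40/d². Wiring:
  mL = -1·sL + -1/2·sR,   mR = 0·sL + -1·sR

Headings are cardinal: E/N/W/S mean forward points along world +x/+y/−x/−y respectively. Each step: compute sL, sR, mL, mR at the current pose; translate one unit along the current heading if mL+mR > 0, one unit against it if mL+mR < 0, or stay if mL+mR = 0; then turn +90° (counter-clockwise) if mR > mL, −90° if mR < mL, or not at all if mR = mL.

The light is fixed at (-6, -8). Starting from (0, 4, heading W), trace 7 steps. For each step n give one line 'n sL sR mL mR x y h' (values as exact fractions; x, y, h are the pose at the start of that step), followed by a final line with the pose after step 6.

n=0: pose=(0,4,W); sL=10/29, sR=10/53; mL=-675/1537, mR=-10/53; mL+mR=-965/1537 → advance -1; mR−mL=385/1537 → turn +1·90°
n=1: pose=(1,4,S); sL=40/181, sR=8/25; mL=-1724/4525, mR=-8/25; mL+mR=-3172/4525 → advance -1; mR−mL=276/4525 → turn +1·90°
n=2: pose=(1,5,E); sL=20/153, sR=20/101; mL=-3550/15453, mR=-20/101; mL+mR=-6610/15453 → advance -1; mR−mL=490/15453 → turn +1·90°
n=3: pose=(0,5,N); sL=40/241, sR=40/289; mL=-16380/69649, mR=-40/289; mL+mR=-26020/69649 → advance -1; mR−mL=6740/69649 → turn +1·90°
n=4: pose=(0,4,W); sL=10/29, sR=10/53; mL=-675/1537, mR=-10/53; mL+mR=-965/1537 → advance -1; mR−mL=385/1537 → turn +1·90°
n=5: pose=(1,4,S); sL=40/181, sR=8/25; mL=-1724/4525, mR=-8/25; mL+mR=-3172/4525 → advance -1; mR−mL=276/4525 → turn +1·90°
n=6: pose=(1,5,E); sL=20/153, sR=20/101; mL=-3550/15453, mR=-20/101; mL+mR=-6610/15453 → advance -1; mR−mL=490/15453 → turn +1·90°

0 10/29 10/53 -675/1537 -10/53 0 4 W
1 40/181 8/25 -1724/4525 -8/25 1 4 S
2 20/153 20/101 -3550/15453 -20/101 1 5 E
3 40/241 40/289 -16380/69649 -40/289 0 5 N
4 10/29 10/53 -675/1537 -10/53 0 4 W
5 40/181 8/25 -1724/4525 -8/25 1 4 S
6 20/153 20/101 -3550/15453 -20/101 1 5 E
final 0 5 N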